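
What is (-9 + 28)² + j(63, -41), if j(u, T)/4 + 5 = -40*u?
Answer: -9739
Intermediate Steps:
j(u, T) = -20 - 160*u (j(u, T) = -20 + 4*(-40*u) = -20 - 160*u)
(-9 + 28)² + j(63, -41) = (-9 + 28)² + (-20 - 160*63) = 19² + (-20 - 10080) = 361 - 10100 = -9739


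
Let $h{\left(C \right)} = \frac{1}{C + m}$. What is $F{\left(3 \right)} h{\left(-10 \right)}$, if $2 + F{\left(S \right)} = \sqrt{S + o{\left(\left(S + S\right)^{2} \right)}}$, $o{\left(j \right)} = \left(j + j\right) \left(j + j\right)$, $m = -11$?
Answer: $\frac{2}{21} - \frac{\sqrt{5187}}{21} \approx -3.3343$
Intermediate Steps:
$h{\left(C \right)} = \frac{1}{-11 + C}$ ($h{\left(C \right)} = \frac{1}{C - 11} = \frac{1}{-11 + C}$)
$o{\left(j \right)} = 4 j^{2}$ ($o{\left(j \right)} = 2 j 2 j = 4 j^{2}$)
$F{\left(S \right)} = -2 + \sqrt{S + 64 S^{4}}$ ($F{\left(S \right)} = -2 + \sqrt{S + 4 \left(\left(S + S\right)^{2}\right)^{2}} = -2 + \sqrt{S + 4 \left(\left(2 S\right)^{2}\right)^{2}} = -2 + \sqrt{S + 4 \left(4 S^{2}\right)^{2}} = -2 + \sqrt{S + 4 \cdot 16 S^{4}} = -2 + \sqrt{S + 64 S^{4}}$)
$F{\left(3 \right)} h{\left(-10 \right)} = \frac{-2 + \sqrt{3 + 64 \cdot 3^{4}}}{-11 - 10} = \frac{-2 + \sqrt{3 + 64 \cdot 81}}{-21} = \left(-2 + \sqrt{3 + 5184}\right) \left(- \frac{1}{21}\right) = \left(-2 + \sqrt{5187}\right) \left(- \frac{1}{21}\right) = \frac{2}{21} - \frac{\sqrt{5187}}{21}$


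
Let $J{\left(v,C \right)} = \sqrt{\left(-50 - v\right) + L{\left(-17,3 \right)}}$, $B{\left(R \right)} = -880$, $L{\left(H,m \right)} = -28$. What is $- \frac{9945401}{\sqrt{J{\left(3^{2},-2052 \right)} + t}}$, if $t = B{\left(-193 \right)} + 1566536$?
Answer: $- \frac{9945401}{\sqrt{1565656 + i \sqrt{87}}} \approx -7948.3 + 0.023676 i$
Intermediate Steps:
$J{\left(v,C \right)} = \sqrt{-78 - v}$ ($J{\left(v,C \right)} = \sqrt{\left(-50 - v\right) - 28} = \sqrt{-78 - v}$)
$t = 1565656$ ($t = -880 + 1566536 = 1565656$)
$- \frac{9945401}{\sqrt{J{\left(3^{2},-2052 \right)} + t}} = - \frac{9945401}{\sqrt{\sqrt{-78 - 3^{2}} + 1565656}} = - \frac{9945401}{\sqrt{\sqrt{-78 - 9} + 1565656}} = - \frac{9945401}{\sqrt{\sqrt{-87} + 1565656}} = - \frac{9945401}{\sqrt{i \sqrt{87} + 1565656}} = - \frac{9945401}{\sqrt{1565656 + i \sqrt{87}}}$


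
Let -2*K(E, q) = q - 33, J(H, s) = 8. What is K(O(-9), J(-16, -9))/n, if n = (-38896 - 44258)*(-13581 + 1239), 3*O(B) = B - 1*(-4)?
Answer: 25/2052573336 ≈ 1.2180e-8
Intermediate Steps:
O(B) = 4/3 + B/3 (O(B) = (B - 1*(-4))/3 = (B + 4)/3 = (4 + B)/3 = 4/3 + B/3)
K(E, q) = 33/2 - q/2 (K(E, q) = -(q - 33)/2 = -(-33 + q)/2 = 33/2 - q/2)
n = 1026286668 (n = -83154*(-12342) = 1026286668)
K(O(-9), J(-16, -9))/n = (33/2 - ½*8)/1026286668 = (33/2 - 4)*(1/1026286668) = (25/2)*(1/1026286668) = 25/2052573336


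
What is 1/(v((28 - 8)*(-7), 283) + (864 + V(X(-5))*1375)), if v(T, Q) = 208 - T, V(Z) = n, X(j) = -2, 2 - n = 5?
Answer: -1/2913 ≈ -0.00034329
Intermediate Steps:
n = -3 (n = 2 - 1*5 = 2 - 5 = -3)
V(Z) = -3
1/(v((28 - 8)*(-7), 283) + (864 + V(X(-5))*1375)) = 1/((208 - (28 - 8)*(-7)) + (864 - 3*1375)) = 1/((208 - 20*(-7)) + (864 - 4125)) = 1/((208 - 1*(-140)) - 3261) = 1/((208 + 140) - 3261) = 1/(348 - 3261) = 1/(-2913) = -1/2913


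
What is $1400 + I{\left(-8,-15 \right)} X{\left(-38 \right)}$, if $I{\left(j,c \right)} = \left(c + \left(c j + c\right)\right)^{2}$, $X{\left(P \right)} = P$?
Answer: $-306400$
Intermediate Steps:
$I{\left(j,c \right)} = \left(2 c + c j\right)^{2}$ ($I{\left(j,c \right)} = \left(c + \left(c + c j\right)\right)^{2} = \left(2 c + c j\right)^{2}$)
$1400 + I{\left(-8,-15 \right)} X{\left(-38 \right)} = 1400 + \left(-15\right)^{2} \left(2 - 8\right)^{2} \left(-38\right) = 1400 + 225 \left(-6\right)^{2} \left(-38\right) = 1400 + 225 \cdot 36 \left(-38\right) = 1400 + 8100 \left(-38\right) = 1400 - 307800 = -306400$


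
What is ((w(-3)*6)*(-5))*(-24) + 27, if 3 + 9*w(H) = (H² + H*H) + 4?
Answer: 1547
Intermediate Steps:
w(H) = ⅑ + 2*H²/9 (w(H) = -⅓ + ((H² + H*H) + 4)/9 = -⅓ + ((H² + H²) + 4)/9 = -⅓ + (2*H² + 4)/9 = -⅓ + (4 + 2*H²)/9 = -⅓ + (4/9 + 2*H²/9) = ⅑ + 2*H²/9)
((w(-3)*6)*(-5))*(-24) + 27 = (((⅑ + (2/9)*(-3)²)*6)*(-5))*(-24) + 27 = (((⅑ + (2/9)*9)*6)*(-5))*(-24) + 27 = (((⅑ + 2)*6)*(-5))*(-24) + 27 = (((19/9)*6)*(-5))*(-24) + 27 = ((38/3)*(-5))*(-24) + 27 = -190/3*(-24) + 27 = 1520 + 27 = 1547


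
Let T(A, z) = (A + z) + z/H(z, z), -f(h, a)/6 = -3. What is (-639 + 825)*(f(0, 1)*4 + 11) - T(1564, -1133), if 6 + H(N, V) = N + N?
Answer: 34094771/2272 ≈ 15007.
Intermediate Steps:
H(N, V) = -6 + 2*N (H(N, V) = -6 + (N + N) = -6 + 2*N)
f(h, a) = 18 (f(h, a) = -6*(-3) = 18)
T(A, z) = A + z + z/(-6 + 2*z) (T(A, z) = (A + z) + z/(-6 + 2*z) = A + z + z/(-6 + 2*z))
(-639 + 825)*(f(0, 1)*4 + 11) - T(1564, -1133) = (-639 + 825)*(18*4 + 11) - ((½)*(-1133) + (-3 - 1133)*(1564 - 1133))/(-3 - 1133) = 186*(72 + 11) - (-1133/2 - 1136*431)/(-1136) = 186*83 - (-1)*(-1133/2 - 489616)/1136 = 15438 - (-1)*(-980365)/(1136*2) = 15438 - 1*980365/2272 = 15438 - 980365/2272 = 34094771/2272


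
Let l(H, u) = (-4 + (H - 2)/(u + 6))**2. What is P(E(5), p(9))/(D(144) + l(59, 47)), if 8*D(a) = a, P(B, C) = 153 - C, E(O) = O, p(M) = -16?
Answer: 474721/74587 ≈ 6.3647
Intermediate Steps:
D(a) = a/8
l(H, u) = (-4 + (-2 + H)/(6 + u))**2
P(E(5), p(9))/(D(144) + l(59, 47)) = (153 - 1*(-16))/((1/8)*144 + (26 - 1*59 + 4*47)**2/(6 + 47)**2) = (153 + 16)/(18 + (26 - 59 + 188)**2/53**2) = 169/(18 + (1/2809)*155**2) = 169/(18 + (1/2809)*24025) = 169/(18 + 24025/2809) = 169/(74587/2809) = 169*(2809/74587) = 474721/74587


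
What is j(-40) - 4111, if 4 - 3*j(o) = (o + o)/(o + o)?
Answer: -4110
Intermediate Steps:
j(o) = 1 (j(o) = 4/3 - (o + o)/(3*(o + o)) = 4/3 - 2*o/(3*(2*o)) = 4/3 - 2*o*1/(2*o)/3 = 4/3 - ⅓*1 = 4/3 - ⅓ = 1)
j(-40) - 4111 = 1 - 4111 = -4110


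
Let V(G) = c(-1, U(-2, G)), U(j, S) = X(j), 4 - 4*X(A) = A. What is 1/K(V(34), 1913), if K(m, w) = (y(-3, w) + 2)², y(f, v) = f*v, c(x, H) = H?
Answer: 1/32913169 ≈ 3.0383e-8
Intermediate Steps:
X(A) = 1 - A/4
U(j, S) = 1 - j/4
V(G) = 3/2 (V(G) = 1 - ¼*(-2) = 1 + ½ = 3/2)
K(m, w) = (2 - 3*w)² (K(m, w) = (-3*w + 2)² = (2 - 3*w)²)
1/K(V(34), 1913) = 1/((-2 + 3*1913)²) = 1/((-2 + 5739)²) = 1/(5737²) = 1/32913169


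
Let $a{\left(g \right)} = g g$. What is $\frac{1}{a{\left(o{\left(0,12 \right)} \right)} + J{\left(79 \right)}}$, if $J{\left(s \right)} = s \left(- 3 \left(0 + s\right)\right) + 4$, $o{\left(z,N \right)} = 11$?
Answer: $- \frac{1}{18598} \approx -5.3769 \cdot 10^{-5}$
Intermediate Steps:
$a{\left(g \right)} = g^{2}$
$J{\left(s \right)} = 4 - 3 s^{2}$ ($J{\left(s \right)} = s \left(- 3 s\right) + 4 = - 3 s^{2} + 4 = 4 - 3 s^{2}$)
$\frac{1}{a{\left(o{\left(0,12 \right)} \right)} + J{\left(79 \right)}} = \frac{1}{11^{2} + \left(4 - 3 \cdot 79^{2}\right)} = \frac{1}{121 + \left(4 - 18723\right)} = \frac{1}{121 - 18719} = \frac{1}{-18598} = - \frac{1}{18598}$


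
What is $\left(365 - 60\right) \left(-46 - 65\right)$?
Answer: $-33855$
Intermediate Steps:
$\left(365 - 60\right) \left(-46 - 65\right) = 305 \left(-46 - 65\right) = 305 \left(-111\right) = -33855$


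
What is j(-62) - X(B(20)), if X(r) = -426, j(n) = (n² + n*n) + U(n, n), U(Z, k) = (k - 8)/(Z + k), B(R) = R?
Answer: 503103/62 ≈ 8114.6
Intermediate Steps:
U(Z, k) = (-8 + k)/(Z + k)
j(n) = 2*n² + (-8 + n)/(2*n) (j(n) = (n² + n*n) + (-8 + n)/(n + n) = (n² + n²) + (-8 + n)/((2*n)) = 2*n² + (1/(2*n))*(-8 + n) = 2*n² + (-8 + n)/(2*n))
j(-62) - X(B(20)) = (½)*(-8 - 62 + 4*(-62)³)/(-62) - 1*(-426) = (½)*(-1/62)*(-8 - 62 + 4*(-238328)) + 426 = (½)*(-1/62)*(-8 - 62 - 953312) + 426 = (½)*(-1/62)*(-953382) + 426 = 476691/62 + 426 = 503103/62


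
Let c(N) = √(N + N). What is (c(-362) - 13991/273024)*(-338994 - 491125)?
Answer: 11614194929/273024 - 1660238*I*√181 ≈ 42539.0 - 2.2336e+7*I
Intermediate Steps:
c(N) = √2*√N (c(N) = √(2*N) = √2*√N)
(c(-362) - 13991/273024)*(-338994 - 491125) = (√2*√(-362) - 13991/273024)*(-338994 - 491125) = (√2*(I*√362) - 13991*1/273024)*(-830119) = (2*I*√181 - 13991/273024)*(-830119) = (-13991/273024 + 2*I*√181)*(-830119) = 11614194929/273024 - 1660238*I*√181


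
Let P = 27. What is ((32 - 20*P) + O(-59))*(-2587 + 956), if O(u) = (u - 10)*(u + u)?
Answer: -12451054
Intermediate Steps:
O(u) = 2*u*(-10 + u) (O(u) = (-10 + u)*(2*u) = 2*u*(-10 + u))
((32 - 20*P) + O(-59))*(-2587 + 956) = ((32 - 20*27) + 2*(-59)*(-10 - 59))*(-2587 + 956) = ((32 - 540) + 2*(-59)*(-69))*(-1631) = (-508 + 8142)*(-1631) = 7634*(-1631) = -12451054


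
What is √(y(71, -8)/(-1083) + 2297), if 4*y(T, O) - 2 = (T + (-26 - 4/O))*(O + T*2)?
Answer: 3*√368315/38 ≈ 47.912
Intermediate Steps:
y(T, O) = ½ + (O + 2*T)*(-26 + T - 4/O)/4 (y(T, O) = ½ + ((T + (-26 - 4/O))*(O + T*2))/4 = ½ + ((-26 + T - 4/O)*(O + 2*T))/4 = ½ + ((O + 2*T)*(-26 + T - 4/O))/4 = ½ + (O + 2*T)*(-26 + T - 4/O)/4)
√(y(71, -8)/(-1083) + 2297) = √(((¼)*(-8*71 - 1*(-8)*(2 - 2*71² + 26*(-8) + 52*71 - 1*(-8)*71))/(-8))/(-1083) + 2297) = √(((¼)*(-⅛)*(-568 - 1*(-8)*(2 - 2*5041 - 208 + 3692 + 568)))*(-1/1083) + 2297) = √(((¼)*(-⅛)*(-568 - 1*(-8)*(2 - 10082 - 208 + 3692 + 568)))*(-1/1083) + 2297) = √(((¼)*(-⅛)*(-568 - 1*(-8)*(-6028)))*(-1/1083) + 2297) = √(((¼)*(-⅛)*(-568 - 48224))*(-1/1083) + 2297) = √(((¼)*(-⅛)*(-48792))*(-1/1083) + 2297) = √((6099/4)*(-1/1083) + 2297) = √(-107/76 + 2297) = √(174465/76) = 3*√368315/38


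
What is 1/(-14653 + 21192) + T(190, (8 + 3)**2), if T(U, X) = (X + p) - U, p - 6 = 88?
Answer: 163476/6539 ≈ 25.000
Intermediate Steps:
p = 94 (p = 6 + 88 = 94)
T(U, X) = 94 + X - U (T(U, X) = (X + 94) - U = (94 + X) - U = 94 + X - U)
1/(-14653 + 21192) + T(190, (8 + 3)**2) = 1/(-14653 + 21192) + (94 + (8 + 3)**2 - 1*190) = 1/6539 + (94 + 11**2 - 190) = 1/6539 + (94 + 121 - 190) = 1/6539 + 25 = 163476/6539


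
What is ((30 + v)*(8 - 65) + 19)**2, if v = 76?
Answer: 36276529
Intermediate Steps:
((30 + v)*(8 - 65) + 19)**2 = ((30 + 76)*(8 - 65) + 19)**2 = (106*(-57) + 19)**2 = (-6042 + 19)**2 = (-6023)**2 = 36276529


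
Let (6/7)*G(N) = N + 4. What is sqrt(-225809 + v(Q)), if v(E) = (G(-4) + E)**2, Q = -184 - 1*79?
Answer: 4*I*sqrt(9790) ≈ 395.78*I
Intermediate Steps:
G(N) = 14/3 + 7*N/6 (G(N) = 7*(N + 4)/6 = 7*(4 + N)/6 = 14/3 + 7*N/6)
Q = -263 (Q = -184 - 79 = -263)
v(E) = E**2 (v(E) = ((14/3 + (7/6)*(-4)) + E)**2 = ((14/3 - 14/3) + E)**2 = (0 + E)**2 = E**2)
sqrt(-225809 + v(Q)) = sqrt(-225809 + (-263)**2) = sqrt(-225809 + 69169) = sqrt(-156640) = 4*I*sqrt(9790)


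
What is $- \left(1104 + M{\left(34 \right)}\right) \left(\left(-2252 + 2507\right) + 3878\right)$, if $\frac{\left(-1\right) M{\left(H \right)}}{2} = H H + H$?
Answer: $5273708$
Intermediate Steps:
$M{\left(H \right)} = - 2 H - 2 H^{2}$ ($M{\left(H \right)} = - 2 \left(H H + H\right) = - 2 \left(H^{2} + H\right) = - 2 \left(H + H^{2}\right) = - 2 H - 2 H^{2}$)
$- \left(1104 + M{\left(34 \right)}\right) \left(\left(-2252 + 2507\right) + 3878\right) = - \left(1104 - 68 \left(1 + 34\right)\right) \left(\left(-2252 + 2507\right) + 3878\right) = - \left(1104 - 68 \cdot 35\right) \left(255 + 3878\right) = - \left(1104 - 2380\right) 4133 = - \left(-1276\right) 4133 = \left(-1\right) \left(-5273708\right) = 5273708$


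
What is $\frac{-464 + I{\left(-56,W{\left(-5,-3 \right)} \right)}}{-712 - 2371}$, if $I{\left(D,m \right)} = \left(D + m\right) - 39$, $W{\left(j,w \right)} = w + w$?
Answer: $\frac{565}{3083} \approx 0.18326$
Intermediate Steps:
$W{\left(j,w \right)} = 2 w$
$I{\left(D,m \right)} = -39 + D + m$
$\frac{-464 + I{\left(-56,W{\left(-5,-3 \right)} \right)}}{-712 - 2371} = \frac{-464 - 101}{-712 - 2371} = \frac{-464 - 101}{-3083} = \left(-464 - 101\right) \left(- \frac{1}{3083}\right) = \left(-565\right) \left(- \frac{1}{3083}\right) = \frac{565}{3083}$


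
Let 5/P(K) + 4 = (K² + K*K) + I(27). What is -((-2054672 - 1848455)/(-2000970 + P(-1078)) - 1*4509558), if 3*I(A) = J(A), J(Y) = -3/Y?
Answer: 566245669601152418461/125565723854055 ≈ 4.5096e+6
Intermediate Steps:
I(A) = -1/A (I(A) = (-3/A)/3 = -1/A)
P(K) = 5/(-109/27 + 2*K²) (P(K) = 5/(-4 + ((K² + K*K) - 1/27)) = 5/(-4 + ((K² + K²) - 1*1/27)) = 5/(-4 + (2*K² - 1/27)) = 5/(-4 + (-1/27 + 2*K²)) = 5/(-109/27 + 2*K²))
-((-2054672 - 1848455)/(-2000970 + P(-1078)) - 1*4509558) = -((-2054672 - 1848455)/(-2000970 + 135/(-109 + 54*(-1078)²)) - 1*4509558) = -(-3903127/(-2000970 + 135/(-109 + 54*1162084)) - 4509558) = -(-3903127/(-2000970 + 135/(-109 + 62752536)) - 4509558) = -(-3903127/(-2000970 + 135/62752427) - 4509558) = -(-3903127/(-125565723854055/62752427) - 4509558) = -(-3903127*(-62752427/125565723854055) - 4509558) = -(244930692139229/125565723854055 - 4509558) = -1*(-566245669601152418461/125565723854055) = 566245669601152418461/125565723854055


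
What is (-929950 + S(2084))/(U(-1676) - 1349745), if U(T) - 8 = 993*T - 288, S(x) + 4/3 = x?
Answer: 2783602/9042879 ≈ 0.30782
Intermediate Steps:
S(x) = -4/3 + x
U(T) = -280 + 993*T (U(T) = 8 + (993*T - 288) = 8 + (-288 + 993*T) = -280 + 993*T)
(-929950 + S(2084))/(U(-1676) - 1349745) = (-929950 + (-4/3 + 2084))/((-280 + 993*(-1676)) - 1349745) = (-929950 + 6248/3)/((-280 - 1664268) - 1349745) = -2783602/(3*(-1664548 - 1349745)) = -2783602/3/(-3014293) = -2783602/3*(-1/3014293) = 2783602/9042879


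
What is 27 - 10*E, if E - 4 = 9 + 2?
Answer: -123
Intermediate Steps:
E = 15 (E = 4 + (9 + 2) = 4 + 11 = 15)
27 - 10*E = 27 - 10*15 = 27 - 150 = -123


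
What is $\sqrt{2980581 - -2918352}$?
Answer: $3 \sqrt{655437} \approx 2428.8$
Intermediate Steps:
$\sqrt{2980581 - -2918352} = \sqrt{2980581 + 2918352} = \sqrt{5898933} = 3 \sqrt{655437}$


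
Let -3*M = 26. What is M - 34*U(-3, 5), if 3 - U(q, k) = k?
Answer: 178/3 ≈ 59.333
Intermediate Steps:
M = -26/3 (M = -⅓*26 = -26/3 ≈ -8.6667)
U(q, k) = 3 - k
M - 34*U(-3, 5) = -26/3 - 34*(3 - 1*5) = -26/3 - 34*(3 - 5) = -26/3 - 34*(-2) = -26/3 + 68 = 178/3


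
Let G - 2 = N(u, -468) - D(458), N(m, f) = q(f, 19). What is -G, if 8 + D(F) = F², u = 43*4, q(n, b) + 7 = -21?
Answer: 209782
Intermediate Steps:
q(n, b) = -28 (q(n, b) = -7 - 21 = -28)
u = 172
N(m, f) = -28
D(F) = -8 + F²
G = -209782 (G = 2 + (-28 - (-8 + 458²)) = 2 + (-28 - (-8 + 209764)) = 2 + (-28 - 1*209756) = 2 + (-28 - 209756) = 2 - 209784 = -209782)
-G = -1*(-209782) = 209782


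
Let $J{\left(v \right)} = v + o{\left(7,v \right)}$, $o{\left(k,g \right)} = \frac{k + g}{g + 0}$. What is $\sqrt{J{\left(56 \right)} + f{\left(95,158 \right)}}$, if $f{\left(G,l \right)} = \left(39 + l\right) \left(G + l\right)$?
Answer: $\frac{\sqrt{798370}}{4} \approx 223.38$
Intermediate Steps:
$o{\left(k,g \right)} = \frac{g + k}{g}$
$J{\left(v \right)} = v + \frac{7 + v}{v}$ ($J{\left(v \right)} = v + \frac{v + 7}{v} = v + \frac{7 + v}{v}$)
$\sqrt{J{\left(56 \right)} + f{\left(95,158 \right)}} = \sqrt{\left(1 + 56 + \frac{7}{56}\right) + \left(158^{2} + 39 \cdot 95 + 39 \cdot 158 + 95 \cdot 158\right)} = \sqrt{\left(1 + 56 + 7 \cdot \frac{1}{56}\right) + \left(24964 + 3705 + 6162 + 15010\right)} = \sqrt{\left(1 + 56 + \frac{1}{8}\right) + 49841} = \sqrt{\frac{457}{8} + 49841} = \sqrt{\frac{399185}{8}} = \frac{\sqrt{798370}}{4}$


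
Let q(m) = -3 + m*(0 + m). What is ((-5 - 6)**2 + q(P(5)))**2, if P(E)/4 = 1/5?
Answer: 8797156/625 ≈ 14075.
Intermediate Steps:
P(E) = 4/5
q(m) = -3 + m**2 (q(m) = -3 + m*m = -3 + m**2)
((-5 - 6)**2 + q(P(5)))**2 = ((-5 - 6)**2 + (-3 + (4/5)**2))**2 = ((-11)**2 + (-3 + 16/25))**2 = (121 - 59/25)**2 = (2966/25)**2 = 8797156/625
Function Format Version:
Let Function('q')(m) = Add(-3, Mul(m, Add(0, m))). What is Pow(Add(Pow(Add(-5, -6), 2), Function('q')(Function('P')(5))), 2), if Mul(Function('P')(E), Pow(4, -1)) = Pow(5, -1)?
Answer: Rational(8797156, 625) ≈ 14075.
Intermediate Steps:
Function('P')(E) = Rational(4, 5) (Function('P')(E) = Mul(4, Pow(5, -1)) = Mul(4, Rational(1, 5)) = Rational(4, 5))
Function('q')(m) = Add(-3, Pow(m, 2)) (Function('q')(m) = Add(-3, Mul(m, m)) = Add(-3, Pow(m, 2)))
Pow(Add(Pow(Add(-5, -6), 2), Function('q')(Function('P')(5))), 2) = Pow(Add(Pow(Add(-5, -6), 2), Add(-3, Pow(Rational(4, 5), 2))), 2) = Pow(Add(Pow(-11, 2), Add(-3, Rational(16, 25))), 2) = Pow(Add(121, Rational(-59, 25)), 2) = Pow(Rational(2966, 25), 2) = Rational(8797156, 625)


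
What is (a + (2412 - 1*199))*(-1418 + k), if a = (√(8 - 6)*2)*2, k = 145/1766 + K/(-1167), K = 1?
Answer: -6466872742711/2060922 - 5844439894*√2/1030461 ≈ -3.1459e+6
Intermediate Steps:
k = 167449/2060922 (k = 145/1766 + 1/(-1167) = 145*(1/1766) + 1*(-1/1167) = 145/1766 - 1/1167 = 167449/2060922 ≈ 0.081250)
a = 4*√2 (a = (√2*2)*2 = (2*√2)*2 = 4*√2 ≈ 5.6569)
(a + (2412 - 1*199))*(-1418 + k) = (4*√2 + (2412 - 1*199))*(-1418 + 167449/2060922) = (4*√2 + (2412 - 199))*(-2922219947/2060922) = (4*√2 + 2213)*(-2922219947/2060922) = (2213 + 4*√2)*(-2922219947/2060922) = -6466872742711/2060922 - 5844439894*√2/1030461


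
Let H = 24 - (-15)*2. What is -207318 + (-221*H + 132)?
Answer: -219120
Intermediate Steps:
H = 54 (H = 24 - 1*(-30) = 24 + 30 = 54)
-207318 + (-221*H + 132) = -207318 + (-221*54 + 132) = -207318 + (-11934 + 132) = -207318 - 11802 = -219120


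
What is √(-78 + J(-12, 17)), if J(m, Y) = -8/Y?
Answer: I*√22678/17 ≈ 8.8584*I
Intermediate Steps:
√(-78 + J(-12, 17)) = √(-78 - 8/17) = √(-1334/17) = I*√22678/17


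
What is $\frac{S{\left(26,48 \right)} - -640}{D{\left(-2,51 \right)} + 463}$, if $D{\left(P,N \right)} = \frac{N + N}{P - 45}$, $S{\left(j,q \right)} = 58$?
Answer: $\frac{32806}{21659} \approx 1.5147$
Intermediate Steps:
$D{\left(P,N \right)} = \frac{2 N}{-45 + P}$
$\frac{S{\left(26,48 \right)} - -640}{D{\left(-2,51 \right)} + 463} = \frac{58 - -640}{2 \cdot 51 \frac{1}{-45 - 2} + 463} = \frac{58 + 640}{2 \cdot 51 \frac{1}{-47} + 463} = \frac{698}{2 \cdot 51 \left(- \frac{1}{47}\right) + 463} = \frac{698}{- \frac{102}{47} + 463} = \frac{698}{\frac{21659}{47}} = 698 \cdot \frac{47}{21659} = \frac{32806}{21659}$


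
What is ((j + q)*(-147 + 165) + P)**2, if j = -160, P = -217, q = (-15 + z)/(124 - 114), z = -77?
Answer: 266113969/25 ≈ 1.0645e+7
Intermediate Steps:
q = -46/5 (q = (-15 - 77)/(124 - 114) = -92/10 = -92*1/10 = -46/5 ≈ -9.2000)
((j + q)*(-147 + 165) + P)**2 = ((-160 - 46/5)*(-147 + 165) - 217)**2 = (-846/5*18 - 217)**2 = (-15228/5 - 217)**2 = (-16313/5)**2 = 266113969/25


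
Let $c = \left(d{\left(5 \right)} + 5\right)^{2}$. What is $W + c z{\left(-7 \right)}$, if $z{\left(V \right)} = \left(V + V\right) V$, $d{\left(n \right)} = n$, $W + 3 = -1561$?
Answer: $8236$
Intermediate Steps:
$W = -1564$ ($W = -3 - 1561 = -1564$)
$z{\left(V \right)} = 2 V^{2}$ ($z{\left(V \right)} = 2 V V = 2 V^{2}$)
$c = 100$ ($c = \left(5 + 5\right)^{2} = 10^{2} = 100$)
$W + c z{\left(-7 \right)} = -1564 + 100 \cdot 2 \left(-7\right)^{2} = -1564 + 100 \cdot 2 \cdot 49 = -1564 + 100 \cdot 98 = -1564 + 9800 = 8236$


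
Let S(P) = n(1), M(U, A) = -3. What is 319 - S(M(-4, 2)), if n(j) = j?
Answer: 318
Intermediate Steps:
S(P) = 1
319 - S(M(-4, 2)) = 319 - 1*1 = 319 - 1 = 318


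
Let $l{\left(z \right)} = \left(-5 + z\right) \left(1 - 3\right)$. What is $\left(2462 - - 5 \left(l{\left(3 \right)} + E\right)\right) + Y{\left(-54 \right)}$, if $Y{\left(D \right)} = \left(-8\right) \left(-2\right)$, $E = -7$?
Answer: $2463$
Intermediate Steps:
$l{\left(z \right)} = 10 - 2 z$ ($l{\left(z \right)} = \left(-5 + z\right) \left(-2\right) = 10 - 2 z$)
$Y{\left(D \right)} = 16$
$\left(2462 - - 5 \left(l{\left(3 \right)} + E\right)\right) + Y{\left(-54 \right)} = \left(2462 - - 5 \left(\left(10 - 6\right) - 7\right)\right) + 16 = \left(2462 - - 5 \left(4 - 7\right)\right) + 16 = \left(2462 - \left(-5\right) \left(-3\right)\right) + 16 = \left(2462 - 15\right) + 16 = 2447 + 16 = 2463$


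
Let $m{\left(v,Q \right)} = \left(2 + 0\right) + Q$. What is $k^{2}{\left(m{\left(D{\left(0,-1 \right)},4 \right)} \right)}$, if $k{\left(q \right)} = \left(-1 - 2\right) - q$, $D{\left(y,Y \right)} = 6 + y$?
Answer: $81$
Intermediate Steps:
$m{\left(v,Q \right)} = 2 + Q$
$k{\left(q \right)} = -3 - q$
$k^{2}{\left(m{\left(D{\left(0,-1 \right)},4 \right)} \right)} = \left(-3 - \left(2 + 4\right)\right)^{2} = \left(-3 - 6\right)^{2} = \left(-9\right)^{2} = 81$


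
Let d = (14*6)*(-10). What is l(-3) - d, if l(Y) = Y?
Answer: 837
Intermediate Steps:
d = -840 (d = 84*(-10) = -840)
l(-3) - d = -3 - 1*(-840) = -3 + 840 = 837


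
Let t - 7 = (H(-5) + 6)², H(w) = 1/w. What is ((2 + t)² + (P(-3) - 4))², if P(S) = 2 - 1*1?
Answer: 1287047139361/390625 ≈ 3.2948e+6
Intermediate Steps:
P(S) = 1 (P(S) = 2 - 1 = 1)
t = 1016/25 (t = 7 + (1/(-5) + 6)² = 7 + (-⅕ + 6)² = 7 + (29/5)² = 7 + 841/25 = 1016/25 ≈ 40.640)
((2 + t)² + (P(-3) - 4))² = ((2 + 1016/25)² + (1 - 4))² = ((1066/25)² - 3)² = (1136356/625 - 3)² = (1134481/625)² = 1287047139361/390625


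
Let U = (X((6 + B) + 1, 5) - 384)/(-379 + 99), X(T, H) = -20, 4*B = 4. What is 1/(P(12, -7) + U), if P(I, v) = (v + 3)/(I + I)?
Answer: 105/134 ≈ 0.78358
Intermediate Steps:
B = 1 (B = (¼)*4 = 1)
P(I, v) = (3 + v)/(2*I) (P(I, v) = (3 + v)/((2*I)) = (3 + v)*(1/(2*I)) = (3 + v)/(2*I))
U = 101/70 (U = (-20 - 384)/(-379 + 99) = -404/(-280) = -404*(-1/280) = 101/70 ≈ 1.4429)
1/(P(12, -7) + U) = 1/((½)*(3 - 7)/12 + 101/70) = 1/((½)*(1/12)*(-4) + 101/70) = 1/(-⅙ + 101/70) = 1/(134/105) = 105/134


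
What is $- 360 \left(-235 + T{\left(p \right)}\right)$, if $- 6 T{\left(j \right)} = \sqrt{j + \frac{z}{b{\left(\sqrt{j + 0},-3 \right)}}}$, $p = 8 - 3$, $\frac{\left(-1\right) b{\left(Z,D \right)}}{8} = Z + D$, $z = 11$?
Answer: $84600 + \frac{15 \sqrt{262 - 80 \sqrt{5}}}{\sqrt{3 - \sqrt{5}}} \approx 84757.0$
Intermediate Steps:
$b{\left(Z,D \right)} = - 8 D - 8 Z$ ($b{\left(Z,D \right)} = - 8 \left(Z + D\right) = - 8 \left(D + Z\right) = - 8 D - 8 Z$)
$p = 5$
$T{\left(j \right)} = - \frac{\sqrt{j + \frac{11}{24 - 8 \sqrt{j}}}}{6}$ ($T{\left(j \right)} = - \frac{\sqrt{j + \frac{11}{\left(-8\right) \left(-3\right) - 8 \sqrt{j + 0}}}}{6} = - \frac{\sqrt{j + \frac{11}{24 - 8 \sqrt{j}}}}{6}$)
$- 360 \left(-235 + T{\left(p \right)}\right) = - 360 \left(-235 - \frac{\sqrt{2} \sqrt{- \frac{11}{-3 + \sqrt{5}} + 8 \cdot 5}}{24}\right) = - 360 \left(-235 - \frac{\sqrt{2} \sqrt{- \frac{11}{-3 + \sqrt{5}} + 40}}{24}\right) = - 360 \left(-235 - \frac{\sqrt{2} \sqrt{40 - \frac{11}{-3 + \sqrt{5}}}}{24}\right) = 84600 + 15 \sqrt{2} \sqrt{40 - \frac{11}{-3 + \sqrt{5}}}$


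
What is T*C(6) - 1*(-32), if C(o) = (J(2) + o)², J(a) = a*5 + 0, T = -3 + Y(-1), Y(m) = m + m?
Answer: -1248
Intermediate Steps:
Y(m) = 2*m
T = -5 (T = -3 + 2*(-1) = -3 - 2 = -5)
J(a) = 5*a (J(a) = 5*a + 0 = 5*a)
C(o) = (10 + o)² (C(o) = (5*2 + o)² = (10 + o)²)
T*C(6) - 1*(-32) = -5*(10 + 6)² - 1*(-32) = -5*16² + 32 = -5*256 + 32 = -1280 + 32 = -1248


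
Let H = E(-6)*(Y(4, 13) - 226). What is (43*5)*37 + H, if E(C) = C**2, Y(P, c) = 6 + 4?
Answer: 179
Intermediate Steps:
Y(P, c) = 10
H = -7776 (H = (-6)**2*(10 - 226) = 36*(-216) = -7776)
(43*5)*37 + H = (43*5)*37 - 7776 = 215*37 - 7776 = 7955 - 7776 = 179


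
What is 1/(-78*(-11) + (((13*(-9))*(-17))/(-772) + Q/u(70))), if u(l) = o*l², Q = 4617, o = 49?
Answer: 11584825/9910155189 ≈ 0.0011690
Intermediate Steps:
u(l) = 49*l²
1/(-78*(-11) + (((13*(-9))*(-17))/(-772) + Q/u(70))) = 1/(-78*(-11) + (((13*(-9))*(-17))/(-772) + 4617/((49*70²)))) = 1/(858 + (-117*(-17)*(-1/772) + 4617/((49*4900)))) = 1/(858 + (1989*(-1/772) + 4617/240100)) = 1/(858 + (-1989/772 + 4617*(1/240100))) = 1/(858 + (-1989/772 + 4617/240100)) = 1/(858 - 29624661/11584825) = 1/(9910155189/11584825) = 11584825/9910155189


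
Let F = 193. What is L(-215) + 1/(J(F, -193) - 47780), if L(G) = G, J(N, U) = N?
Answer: -10231206/47587 ≈ -215.00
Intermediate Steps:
L(-215) + 1/(J(F, -193) - 47780) = -215 + 1/(193 - 47780) = -215 + 1/(-47587) = -215 - 1/47587 = -10231206/47587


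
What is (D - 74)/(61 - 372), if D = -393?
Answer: 467/311 ≈ 1.5016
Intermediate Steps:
(D - 74)/(61 - 372) = (-393 - 74)/(61 - 372) = -467/(-311) = -467*(-1/311) = 467/311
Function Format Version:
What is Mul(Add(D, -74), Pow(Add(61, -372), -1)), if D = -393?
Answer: Rational(467, 311) ≈ 1.5016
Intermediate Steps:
Mul(Add(D, -74), Pow(Add(61, -372), -1)) = Mul(Add(-393, -74), Pow(Add(61, -372), -1)) = Mul(-467, Pow(-311, -1)) = Mul(-467, Rational(-1, 311)) = Rational(467, 311)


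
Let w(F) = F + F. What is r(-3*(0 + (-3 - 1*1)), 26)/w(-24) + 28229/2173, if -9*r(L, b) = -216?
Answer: 54285/4346 ≈ 12.491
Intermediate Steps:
w(F) = 2*F
r(L, b) = 24 (r(L, b) = -⅑*(-216) = 24)
r(-3*(0 + (-3 - 1*1)), 26)/w(-24) + 28229/2173 = 24/((2*(-24))) + 28229/2173 = 24/(-48) + 28229*(1/2173) = 24*(-1/48) + 28229/2173 = -½ + 28229/2173 = 54285/4346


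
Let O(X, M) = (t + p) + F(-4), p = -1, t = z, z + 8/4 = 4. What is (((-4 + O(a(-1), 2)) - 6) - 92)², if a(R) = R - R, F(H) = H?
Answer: 11025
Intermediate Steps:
z = 2 (z = -2 + 4 = 2)
t = 2
a(R) = 0
O(X, M) = -3 (O(X, M) = (2 - 1) - 4 = 1 - 4 = -3)
(((-4 + O(a(-1), 2)) - 6) - 92)² = (((-4 - 3) - 6) - 92)² = ((-7 - 6) - 92)² = (-13 - 92)² = (-105)² = 11025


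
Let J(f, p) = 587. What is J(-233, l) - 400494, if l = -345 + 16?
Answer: -399907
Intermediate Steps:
l = -329
J(-233, l) - 400494 = 587 - 400494 = -399907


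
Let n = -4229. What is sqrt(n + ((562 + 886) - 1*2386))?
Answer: I*sqrt(5167) ≈ 71.882*I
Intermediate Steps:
sqrt(n + ((562 + 886) - 1*2386)) = sqrt(-4229 + ((562 + 886) - 1*2386)) = sqrt(-4229 + (1448 - 2386)) = sqrt(-4229 - 938) = sqrt(-5167) = I*sqrt(5167)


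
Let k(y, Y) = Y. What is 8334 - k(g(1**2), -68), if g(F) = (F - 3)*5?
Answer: 8402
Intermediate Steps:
g(F) = -15 + 5*F (g(F) = (-3 + F)*5 = -15 + 5*F)
8334 - k(g(1**2), -68) = 8334 - 1*(-68) = 8334 + 68 = 8402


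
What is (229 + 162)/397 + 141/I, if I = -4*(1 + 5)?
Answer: -15531/3176 ≈ -4.8901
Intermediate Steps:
I = -24 (I = -4*6 = -24)
(229 + 162)/397 + 141/I = (229 + 162)/397 + 141/(-24) = 391*(1/397) + 141*(-1/24) = 391/397 - 47/8 = -15531/3176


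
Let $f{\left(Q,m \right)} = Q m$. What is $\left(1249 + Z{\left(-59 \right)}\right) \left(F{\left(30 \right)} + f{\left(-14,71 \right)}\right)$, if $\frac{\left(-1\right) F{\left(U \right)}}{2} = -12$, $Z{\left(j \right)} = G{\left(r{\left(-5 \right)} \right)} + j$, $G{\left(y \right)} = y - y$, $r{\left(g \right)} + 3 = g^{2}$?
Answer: $-1154300$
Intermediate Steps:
$r{\left(g \right)} = -3 + g^{2}$
$G{\left(y \right)} = 0$
$Z{\left(j \right)} = j$ ($Z{\left(j \right)} = 0 + j = j$)
$F{\left(U \right)} = 24$ ($F{\left(U \right)} = \left(-2\right) \left(-12\right) = 24$)
$\left(1249 + Z{\left(-59 \right)}\right) \left(F{\left(30 \right)} + f{\left(-14,71 \right)}\right) = \left(1249 - 59\right) \left(24 - 994\right) = 1190 \left(24 - 994\right) = 1190 \left(-970\right) = -1154300$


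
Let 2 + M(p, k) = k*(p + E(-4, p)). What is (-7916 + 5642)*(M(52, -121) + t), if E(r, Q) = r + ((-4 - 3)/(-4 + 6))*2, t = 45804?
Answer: -92872434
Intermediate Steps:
E(r, Q) = -7 + r (E(r, Q) = r - 7/2*2 = r - 7 = -7 + r)
M(p, k) = -2 + k*(-11 + p) (M(p, k) = -2 + k*(p + (-7 - 4)) = -2 + k*(p - 11) = -2 + k*(-11 + p))
(-7916 + 5642)*(M(52, -121) + t) = (-7916 + 5642)*((-2 - 11*(-121) - 121*52) + 45804) = -2274*((-2 + 1331 - 6292) + 45804) = -2274*(-4963 + 45804) = -2274*40841 = -92872434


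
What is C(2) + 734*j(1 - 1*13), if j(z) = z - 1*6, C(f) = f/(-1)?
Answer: -13214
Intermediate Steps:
C(f) = -f (C(f) = f*(-1) = -f)
j(z) = -6 + z (j(z) = z - 6 = -6 + z)
C(2) + 734*j(1 - 1*13) = -1*2 + 734*(-6 + (1 - 1*13)) = -2 + 734*(-6 + (1 - 13)) = -2 + 734*(-6 - 12) = -2 + 734*(-18) = -2 - 13212 = -13214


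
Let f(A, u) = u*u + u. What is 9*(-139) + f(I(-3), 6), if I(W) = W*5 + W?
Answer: -1209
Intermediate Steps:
I(W) = 6*W (I(W) = 5*W + W = 6*W)
f(A, u) = u + u**2 (f(A, u) = u**2 + u = u + u**2)
9*(-139) + f(I(-3), 6) = 9*(-139) + 6*(1 + 6) = -1251 + 6*7 = -1251 + 42 = -1209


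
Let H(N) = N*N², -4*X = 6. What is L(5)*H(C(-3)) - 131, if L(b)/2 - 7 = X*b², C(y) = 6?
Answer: -13307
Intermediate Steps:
X = -3/2 (X = -¼*6 = -3/2 ≈ -1.5000)
L(b) = 14 - 3*b² (L(b) = 14 + 2*(-3*b²/2) = 14 - 3*b²)
H(N) = N³
L(5)*H(C(-3)) - 131 = (14 - 3*5²)*6³ - 131 = (14 - 3*25)*216 - 131 = (14 - 75)*216 - 131 = -61*216 - 131 = -13176 - 131 = -13307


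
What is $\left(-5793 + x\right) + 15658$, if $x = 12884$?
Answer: $22749$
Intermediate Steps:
$\left(-5793 + x\right) + 15658 = \left(-5793 + 12884\right) + 15658 = 7091 + 15658 = 22749$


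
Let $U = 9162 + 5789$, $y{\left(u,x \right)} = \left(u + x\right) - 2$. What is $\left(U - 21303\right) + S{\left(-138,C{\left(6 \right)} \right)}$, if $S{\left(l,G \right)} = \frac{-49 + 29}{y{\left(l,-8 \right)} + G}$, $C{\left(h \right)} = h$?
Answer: $- \frac{450982}{71} \approx -6351.9$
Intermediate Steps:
$y{\left(u,x \right)} = -2 + u + x$
$U = 14951$
$S{\left(l,G \right)} = - \frac{20}{-10 + G + l}$ ($S{\left(l,G \right)} = \frac{-49 + 29}{\left(-2 + l - 8\right) + G} = - \frac{20}{\left(-10 + l\right) + G} = - \frac{20}{-10 + G + l}$)
$\left(U - 21303\right) + S{\left(-138,C{\left(6 \right)} \right)} = \left(14951 - 21303\right) - \frac{20}{-10 + 6 - 138} = -6352 - \frac{20}{-142} = -6352 - - \frac{10}{71} = -6352 + \frac{10}{71} = - \frac{450982}{71}$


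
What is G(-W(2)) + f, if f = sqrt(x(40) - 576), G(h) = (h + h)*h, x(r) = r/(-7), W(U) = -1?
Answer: 2 + 2*I*sqrt(7126)/7 ≈ 2.0 + 24.119*I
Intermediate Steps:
x(r) = -r/7 (x(r) = r*(-1/7) = -r/7)
G(h) = 2*h**2 (G(h) = (2*h)*h = 2*h**2)
f = 2*I*sqrt(7126)/7 (f = sqrt(-1/7*40 - 576) = sqrt(-40/7 - 576) = sqrt(-4072/7) = 2*I*sqrt(7126)/7 ≈ 24.119*I)
G(-W(2)) + f = 2*(-1*(-1))**2 + 2*I*sqrt(7126)/7 = 2*1**2 + 2*I*sqrt(7126)/7 = 2*1 + 2*I*sqrt(7126)/7 = 2 + 2*I*sqrt(7126)/7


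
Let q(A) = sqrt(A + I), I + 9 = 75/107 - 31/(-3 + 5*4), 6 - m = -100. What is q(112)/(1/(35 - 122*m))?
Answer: -12897*sqrt(337087985)/1819 ≈ -1.3018e+5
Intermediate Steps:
m = 106 (m = 6 - 1*(-100) = 6 + 100 = 106)
I = -18413/1819 (I = -9 + (75/107 - 31/(-3 + 5*4)) = -9 + (75*(1/107) - 31/(-3 + 20)) = -9 + (75/107 - 31/17) = -9 - 2042/1819 = -18413/1819 ≈ -10.123)
q(A) = sqrt(-18413/1819 + A) (q(A) = sqrt(A - 18413/1819) = sqrt(-18413/1819 + A))
q(112)/(1/(35 - 122*m)) = (sqrt(-33493247 + 3308761*112)/1819)/(1/(35 - 122*106)) = (sqrt(-33493247 + 370581232)/1819)/(1/(35 - 12932)) = (sqrt(337087985)/1819)/(1/(-12897)) = (sqrt(337087985)/1819)/(-1/12897) = (sqrt(337087985)/1819)*(-12897) = -12897*sqrt(337087985)/1819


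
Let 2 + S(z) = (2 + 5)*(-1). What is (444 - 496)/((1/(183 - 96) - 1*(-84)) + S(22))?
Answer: -174/251 ≈ -0.69323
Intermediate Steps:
S(z) = -9 (S(z) = -2 + (2 + 5)*(-1) = -2 + 7*(-1) = -2 - 7 = -9)
(444 - 496)/((1/(183 - 96) - 1*(-84)) + S(22)) = (444 - 496)/((1/(183 - 96) - 1*(-84)) - 9) = -52/((1/87 + 84) - 9) = -52/(7309/87 - 9) = -52/6526/87 = -52*87/6526 = -174/251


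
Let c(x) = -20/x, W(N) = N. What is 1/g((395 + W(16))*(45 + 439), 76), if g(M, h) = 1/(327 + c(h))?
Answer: 6208/19 ≈ 326.74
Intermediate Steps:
g(M, h) = 1/(327 - 20/h)
1/g((395 + W(16))*(45 + 439), 76) = 1/(76/(-20 + 327*76)) = 1/(76/(-20 + 24852)) = 1/(76/24832) = 1/(76*(1/24832)) = 1/(19/6208) = 6208/19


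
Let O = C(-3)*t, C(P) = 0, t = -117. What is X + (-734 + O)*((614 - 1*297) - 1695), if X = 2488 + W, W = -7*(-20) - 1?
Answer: 1014079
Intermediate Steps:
W = 139 (W = 140 - 1 = 139)
X = 2627 (X = 2488 + 139 = 2627)
O = 0 (O = 0*(-117) = 0)
X + (-734 + O)*((614 - 1*297) - 1695) = 2627 + (-734 + 0)*((614 - 1*297) - 1695) = 2627 - 734*((614 - 297) - 1695) = 2627 - 734*(317 - 1695) = 2627 - 734*(-1378) = 2627 + 1011452 = 1014079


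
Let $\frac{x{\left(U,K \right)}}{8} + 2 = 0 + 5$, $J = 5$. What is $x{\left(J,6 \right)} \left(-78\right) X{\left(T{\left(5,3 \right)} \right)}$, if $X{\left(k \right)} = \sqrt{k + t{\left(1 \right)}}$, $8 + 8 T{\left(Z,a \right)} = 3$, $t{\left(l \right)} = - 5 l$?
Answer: $- 1404 i \sqrt{10} \approx - 4439.8 i$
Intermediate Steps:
$T{\left(Z,a \right)} = - \frac{5}{8}$ ($T{\left(Z,a \right)} = -1 + \frac{1}{8} \cdot 3 = -1 + \frac{3}{8} = - \frac{5}{8}$)
$x{\left(U,K \right)} = 24$ ($x{\left(U,K \right)} = -16 + 8 \left(0 + 5\right) = -16 + 8 \cdot 5 = -16 + 40 = 24$)
$X{\left(k \right)} = \sqrt{-5 + k}$ ($X{\left(k \right)} = \sqrt{k - 5} = \sqrt{-5 + k}$)
$x{\left(J,6 \right)} \left(-78\right) X{\left(T{\left(5,3 \right)} \right)} = 24 \left(-78\right) \sqrt{-5 - \frac{5}{8}} = - 1872 \sqrt{- \frac{45}{8}} = - 1872 \frac{3 i \sqrt{10}}{4} = - 1404 i \sqrt{10}$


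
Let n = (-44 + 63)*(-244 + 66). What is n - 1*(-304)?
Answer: -3078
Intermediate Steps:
n = -3382 (n = 19*(-178) = -3382)
n - 1*(-304) = -3382 - 1*(-304) = -3382 + 304 = -3078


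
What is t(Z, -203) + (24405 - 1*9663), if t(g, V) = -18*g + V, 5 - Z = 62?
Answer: 15565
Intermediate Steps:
Z = -57 (Z = 5 - 1*62 = 5 - 62 = -57)
t(g, V) = V - 18*g
t(Z, -203) + (24405 - 1*9663) = (-203 - 18*(-57)) + (24405 - 1*9663) = (-203 + 1026) + (24405 - 9663) = 823 + 14742 = 15565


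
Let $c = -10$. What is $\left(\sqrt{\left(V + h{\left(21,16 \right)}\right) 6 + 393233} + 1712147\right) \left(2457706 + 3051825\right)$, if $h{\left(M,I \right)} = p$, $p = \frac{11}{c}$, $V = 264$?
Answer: $9433126973057 + \frac{11019062 \sqrt{2467565}}{5} \approx 9.4366 \cdot 10^{12}$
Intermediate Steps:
$p = - \frac{11}{10}$ ($p = \frac{11}{-10} = 11 \left(- \frac{1}{10}\right) = - \frac{11}{10} \approx -1.1$)
$h{\left(M,I \right)} = - \frac{11}{10}$
$\left(\sqrt{\left(V + h{\left(21,16 \right)}\right) 6 + 393233} + 1712147\right) \left(2457706 + 3051825\right) = \left(\sqrt{\left(264 - \frac{11}{10}\right) 6 + 393233} + 1712147\right) \left(2457706 + 3051825\right) = \left(\sqrt{\frac{2629}{10} \cdot 6 + 393233} + 1712147\right) 5509531 = \left(\sqrt{\frac{7887}{5} + 393233} + 1712147\right) 5509531 = \left(\sqrt{\frac{1974052}{5}} + 1712147\right) 5509531 = \left(\frac{2 \sqrt{2467565}}{5} + 1712147\right) 5509531 = \left(1712147 + \frac{2 \sqrt{2467565}}{5}\right) 5509531 = 9433126973057 + \frac{11019062 \sqrt{2467565}}{5}$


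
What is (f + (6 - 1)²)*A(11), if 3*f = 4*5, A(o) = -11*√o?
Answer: -1045*√11/3 ≈ -1155.3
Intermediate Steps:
f = 20/3 (f = (4*5)/3 = (⅓)*20 = 20/3 ≈ 6.6667)
(f + (6 - 1)²)*A(11) = (20/3 + (6 - 1)²)*(-11*√11) = (20/3 + 5²)*(-11*√11) = (20/3 + 25)*(-11*√11) = 95*(-11*√11)/3 = -1045*√11/3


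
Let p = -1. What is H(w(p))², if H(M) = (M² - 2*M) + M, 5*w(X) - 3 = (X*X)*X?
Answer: 36/625 ≈ 0.057600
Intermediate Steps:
w(X) = ⅗ + X³/5 (w(X) = ⅗ + ((X*X)*X)/5 = ⅗ + (X²*X)/5 = ⅗ + X³/5)
H(M) = M² - M
H(w(p))² = ((⅗ + (⅕)*(-1)³)*(-1 + (⅗ + (⅕)*(-1)³)))² = ((⅗ + (⅕)*(-1))*(-1 + (⅗ + (⅕)*(-1))))² = ((⅗ - ⅕)*(-1 + (⅗ - ⅕)))² = (2*(-1 + ⅖)/5)² = ((⅖)*(-⅗))² = (-6/25)² = 36/625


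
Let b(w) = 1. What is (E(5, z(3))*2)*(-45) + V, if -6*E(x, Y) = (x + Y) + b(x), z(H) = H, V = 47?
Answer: 182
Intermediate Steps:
E(x, Y) = -⅙ - Y/6 - x/6 (E(x, Y) = -((x + Y) + 1)/6 = -((Y + x) + 1)/6 = -(1 + Y + x)/6 = -⅙ - Y/6 - x/6)
(E(5, z(3))*2)*(-45) + V = ((-⅙ - ⅙*3 - ⅙*5)*2)*(-45) + 47 = ((-⅙ - ½ - ⅚)*2)*(-45) + 47 = -3/2*2*(-45) + 47 = -3*(-45) + 47 = 135 + 47 = 182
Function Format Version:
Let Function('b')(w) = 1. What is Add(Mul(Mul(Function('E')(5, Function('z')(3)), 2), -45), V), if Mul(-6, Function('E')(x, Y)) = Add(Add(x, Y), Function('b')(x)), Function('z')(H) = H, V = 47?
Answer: 182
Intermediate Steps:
Function('E')(x, Y) = Add(Rational(-1, 6), Mul(Rational(-1, 6), Y), Mul(Rational(-1, 6), x)) (Function('E')(x, Y) = Mul(Rational(-1, 6), Add(Add(x, Y), 1)) = Mul(Rational(-1, 6), Add(Add(Y, x), 1)) = Mul(Rational(-1, 6), Add(1, Y, x)) = Add(Rational(-1, 6), Mul(Rational(-1, 6), Y), Mul(Rational(-1, 6), x)))
Add(Mul(Mul(Function('E')(5, Function('z')(3)), 2), -45), V) = Add(Mul(Mul(Add(Rational(-1, 6), Mul(Rational(-1, 6), 3), Mul(Rational(-1, 6), 5)), 2), -45), 47) = Add(Mul(Mul(Add(Rational(-1, 6), Rational(-1, 2), Rational(-5, 6)), 2), -45), 47) = Add(Mul(Mul(Rational(-3, 2), 2), -45), 47) = Add(Mul(-3, -45), 47) = Add(135, 47) = 182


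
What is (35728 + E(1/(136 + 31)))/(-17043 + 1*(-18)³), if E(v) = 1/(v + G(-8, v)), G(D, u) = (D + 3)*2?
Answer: -11925973/7635675 ≈ -1.5619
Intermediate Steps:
G(D, u) = 6 + 2*D (G(D, u) = (3 + D)*2 = 6 + 2*D)
E(v) = 1/(-10 + v) (E(v) = 1/(v + (6 + 2*(-8))) = 1/(v + (6 - 16)) = 1/(v - 10) = 1/(-10 + v))
(35728 + E(1/(136 + 31)))/(-17043 + 1*(-18)³) = (35728 + 1/(-10 + 1/(136 + 31)))/(-17043 + 1*(-18)³) = (35728 + 1/(-10 + 1/167))/(-17043 + 1*(-5832)) = (35728 + 1/(-10 + 1/167))/(-17043 - 5832) = (35728 + 1/(-1669/167))/(-22875) = (35728 - 167/1669)*(-1/22875) = (59629865/1669)*(-1/22875) = -11925973/7635675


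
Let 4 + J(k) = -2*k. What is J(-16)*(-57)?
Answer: -1596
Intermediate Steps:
J(k) = -4 - 2*k
J(-16)*(-57) = (-4 - 2*(-16))*(-57) = (-4 + 32)*(-57) = 28*(-57) = -1596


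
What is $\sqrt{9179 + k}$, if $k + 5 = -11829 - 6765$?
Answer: $2 i \sqrt{2355} \approx 97.057 i$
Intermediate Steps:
$k = -18599$ ($k = -5 - 18594 = -18599$)
$\sqrt{9179 + k} = \sqrt{9179 - 18599} = \sqrt{-9420} = 2 i \sqrt{2355}$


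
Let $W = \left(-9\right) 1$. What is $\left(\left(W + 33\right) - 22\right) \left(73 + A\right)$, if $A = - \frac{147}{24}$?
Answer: $\frac{535}{4} \approx 133.75$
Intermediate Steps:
$W = -9$
$A = - \frac{49}{8}$ ($A = \left(-147\right) \frac{1}{24} = - \frac{49}{8} \approx -6.125$)
$\left(\left(W + 33\right) - 22\right) \left(73 + A\right) = \left(\left(-9 + 33\right) - 22\right) \left(73 - \frac{49}{8}\right) = \left(24 - 22\right) \frac{535}{8} = 2 \cdot \frac{535}{8} = \frac{535}{4}$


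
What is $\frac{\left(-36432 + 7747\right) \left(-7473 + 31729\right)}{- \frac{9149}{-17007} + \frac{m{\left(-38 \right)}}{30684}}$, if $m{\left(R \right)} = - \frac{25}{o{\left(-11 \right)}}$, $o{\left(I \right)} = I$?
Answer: $- \frac{443776090298942720}{343159139} \approx -1.2932 \cdot 10^{9}$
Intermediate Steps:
$m{\left(R \right)} = \frac{25}{11}$ ($m{\left(R \right)} = - \frac{25}{-11} = \left(-25\right) \left(- \frac{1}{11}\right) = \frac{25}{11}$)
$\frac{\left(-36432 + 7747\right) \left(-7473 + 31729\right)}{- \frac{9149}{-17007} + \frac{m{\left(-38 \right)}}{30684}} = \frac{\left(-36432 + 7747\right) \left(-7473 + 31729\right)}{- \frac{9149}{-17007} + \frac{25}{11 \cdot 30684}} = \frac{\left(-28685\right) 24256}{\left(-9149\right) \left(- \frac{1}{17007}\right) + \frac{25}{11} \cdot \frac{1}{30684}} = - \frac{695783360}{\frac{9149}{17007} + \frac{25}{337524}} = - \frac{695783360}{\frac{343159139}{637807852}} = \left(-695783360\right) \frac{637807852}{343159139} = - \frac{443776090298942720}{343159139}$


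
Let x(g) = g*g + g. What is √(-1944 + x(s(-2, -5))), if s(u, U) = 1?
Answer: I*√1942 ≈ 44.068*I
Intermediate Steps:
x(g) = g + g² (x(g) = g² + g = g + g²)
√(-1944 + x(s(-2, -5))) = √(-1944 + 1*(1 + 1)) = √(-1944 + 1*2) = √(-1944 + 2) = √(-1942) = I*√1942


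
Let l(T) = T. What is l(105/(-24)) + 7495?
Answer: 59925/8 ≈ 7490.6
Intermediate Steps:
l(105/(-24)) + 7495 = 105/(-24) + 7495 = 105*(-1/24) + 7495 = -35/8 + 7495 = 59925/8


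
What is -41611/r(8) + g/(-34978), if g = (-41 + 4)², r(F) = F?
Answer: -727740255/139912 ≈ -5201.4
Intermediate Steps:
g = 1369 (g = (-37)² = 1369)
-41611/r(8) + g/(-34978) = -41611/8 + 1369/(-34978) = -41611*⅛ + 1369*(-1/34978) = -41611/8 - 1369/34978 = -727740255/139912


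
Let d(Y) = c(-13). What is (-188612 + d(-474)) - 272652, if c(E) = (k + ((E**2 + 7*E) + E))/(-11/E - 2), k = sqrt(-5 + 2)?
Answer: -1383961/3 - 13*I*sqrt(3)/15 ≈ -4.6132e+5 - 1.5011*I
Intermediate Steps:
k = I*sqrt(3) (k = sqrt(-3) = I*sqrt(3) ≈ 1.732*I)
c(E) = (E**2 + 8*E + I*sqrt(3))/(-2 - 11/E) (c(E) = (I*sqrt(3) + ((E**2 + 7*E) + E))/(-11/E - 2) = (I*sqrt(3) + (E**2 + 8*E))/(-2 - 11/E) = (E**2 + 8*E + I*sqrt(3))/(-2 - 11/E))
d(Y) = -169/3 - 13*I*sqrt(3)/15 (d(Y) = -1*(-13)*((-13)**2 + 8*(-13) + I*sqrt(3))/(11 + 2*(-13)) = -1*(-13)*(169 - 104 + I*sqrt(3))/(11 - 26) = -1*(-13)*(65 + I*sqrt(3))/(-15) = -1*(-13)*(-1/15)*(65 + I*sqrt(3)) = -169/3 - 13*I*sqrt(3)/15)
(-188612 + d(-474)) - 272652 = (-188612 + (-169/3 - 13*I*sqrt(3)/15)) - 272652 = (-566005/3 - 13*I*sqrt(3)/15) - 272652 = -1383961/3 - 13*I*sqrt(3)/15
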